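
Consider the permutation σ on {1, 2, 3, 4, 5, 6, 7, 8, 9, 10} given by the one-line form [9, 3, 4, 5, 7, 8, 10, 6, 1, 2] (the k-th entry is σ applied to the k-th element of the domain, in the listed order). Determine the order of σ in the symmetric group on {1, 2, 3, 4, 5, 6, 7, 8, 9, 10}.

6

Decomposing into disjoint cycles gives cycle lengths 6, 2, 2.
The order is lcm(6, 2, 2) = 6.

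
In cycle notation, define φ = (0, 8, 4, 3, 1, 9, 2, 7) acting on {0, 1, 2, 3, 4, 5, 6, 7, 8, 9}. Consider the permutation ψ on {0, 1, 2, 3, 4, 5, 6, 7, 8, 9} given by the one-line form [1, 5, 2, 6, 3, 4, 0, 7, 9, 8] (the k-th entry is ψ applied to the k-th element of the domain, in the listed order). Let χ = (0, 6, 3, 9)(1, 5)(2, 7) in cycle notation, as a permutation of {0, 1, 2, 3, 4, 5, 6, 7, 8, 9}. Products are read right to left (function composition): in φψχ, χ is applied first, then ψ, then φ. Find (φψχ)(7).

7

Chase 7: χ(7) = 2; ψ(2) = 2; φ(2) = 7. Hence (φψχ)(7) = 7.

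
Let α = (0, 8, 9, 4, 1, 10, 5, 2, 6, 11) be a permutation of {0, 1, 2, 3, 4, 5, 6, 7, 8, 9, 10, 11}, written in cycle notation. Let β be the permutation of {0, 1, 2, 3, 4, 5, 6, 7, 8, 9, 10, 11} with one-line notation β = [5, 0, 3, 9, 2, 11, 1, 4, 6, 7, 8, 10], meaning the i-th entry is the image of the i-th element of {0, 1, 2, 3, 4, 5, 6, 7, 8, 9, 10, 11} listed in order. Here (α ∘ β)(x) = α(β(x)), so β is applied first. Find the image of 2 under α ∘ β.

β(2) = 3, then α(3) = 3; composing gives (α ∘ β)(2) = 3.

3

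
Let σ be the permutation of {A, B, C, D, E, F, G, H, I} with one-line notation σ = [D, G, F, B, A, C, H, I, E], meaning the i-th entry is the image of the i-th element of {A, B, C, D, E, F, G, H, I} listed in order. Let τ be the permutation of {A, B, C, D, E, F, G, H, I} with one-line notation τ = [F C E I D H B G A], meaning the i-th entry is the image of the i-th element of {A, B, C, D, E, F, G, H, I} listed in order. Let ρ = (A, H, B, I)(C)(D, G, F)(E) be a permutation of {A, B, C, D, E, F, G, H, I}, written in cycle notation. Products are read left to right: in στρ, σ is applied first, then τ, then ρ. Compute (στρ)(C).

(στρ)(C) = ρ(τ(σ(C))). σ(C) = F, then τ(F) = H, then ρ(H) = B, so the result is B.

B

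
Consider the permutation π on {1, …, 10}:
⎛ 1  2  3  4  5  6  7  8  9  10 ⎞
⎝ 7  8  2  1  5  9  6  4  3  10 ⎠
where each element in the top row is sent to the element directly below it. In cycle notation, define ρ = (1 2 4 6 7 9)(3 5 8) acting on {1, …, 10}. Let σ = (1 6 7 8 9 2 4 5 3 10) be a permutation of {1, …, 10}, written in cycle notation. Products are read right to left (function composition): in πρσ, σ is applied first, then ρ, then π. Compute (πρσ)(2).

9

Apply the permutations in order: σ(2) = 4, then ρ(4) = 6, then π(6) = 9. So (πρσ)(2) = 9.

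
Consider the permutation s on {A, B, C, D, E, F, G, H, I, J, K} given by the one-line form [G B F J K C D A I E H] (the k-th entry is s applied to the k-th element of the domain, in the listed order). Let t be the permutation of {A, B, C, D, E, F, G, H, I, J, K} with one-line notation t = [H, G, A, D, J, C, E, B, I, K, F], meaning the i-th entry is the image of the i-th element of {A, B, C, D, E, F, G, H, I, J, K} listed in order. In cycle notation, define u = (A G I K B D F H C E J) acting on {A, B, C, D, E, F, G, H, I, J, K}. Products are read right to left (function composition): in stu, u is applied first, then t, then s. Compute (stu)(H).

G

Chase H: u(H) = C; t(C) = A; s(A) = G. Hence (stu)(H) = G.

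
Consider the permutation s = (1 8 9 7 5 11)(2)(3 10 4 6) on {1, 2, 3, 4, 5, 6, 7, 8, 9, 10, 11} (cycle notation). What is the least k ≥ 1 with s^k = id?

12

The cycle type of s is (6, 4, 1).
The order is lcm(6, 4) = 12.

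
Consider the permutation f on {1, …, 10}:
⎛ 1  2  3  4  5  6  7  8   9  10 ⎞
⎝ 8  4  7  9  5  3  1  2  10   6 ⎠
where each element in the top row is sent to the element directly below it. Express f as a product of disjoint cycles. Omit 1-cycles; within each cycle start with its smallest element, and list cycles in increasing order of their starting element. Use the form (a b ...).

(1 8 2 4 9 10 6 3 7)

Iterating f from 1 gives 1 → 8 → 2 → 4 → 9 → 10 → 6 → 3 → 7 → 1; that is the 9-cycle (1 8 2 4 9 10 6 3 7).
Repeating from the next unused element and collecting all non-trivial cycles gives (1 8 2 4 9 10 6 3 7).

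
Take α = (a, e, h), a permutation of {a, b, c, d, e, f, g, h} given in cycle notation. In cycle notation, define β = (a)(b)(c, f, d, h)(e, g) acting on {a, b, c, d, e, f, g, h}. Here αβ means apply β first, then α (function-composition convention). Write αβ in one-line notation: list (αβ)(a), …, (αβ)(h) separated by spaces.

e b f a g d h c

For each element, apply β then α: a → a → e; b → b → b; c → f → f; d → h → a; e → g → g; f → d → d; g → e → h; h → c → c.
Collecting the images, αβ = [e b f a g d h c].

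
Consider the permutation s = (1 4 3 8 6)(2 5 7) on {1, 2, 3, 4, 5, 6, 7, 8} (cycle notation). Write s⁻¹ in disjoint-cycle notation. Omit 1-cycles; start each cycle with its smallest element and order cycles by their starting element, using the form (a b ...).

Inverting a permutation written in cycle notation just reverses the order within every cycle.
Reversing each cycle of s and rotating so the smallest element leads gives (1 6 8 3 4)(2 7 5).

(1 6 8 3 4)(2 7 5)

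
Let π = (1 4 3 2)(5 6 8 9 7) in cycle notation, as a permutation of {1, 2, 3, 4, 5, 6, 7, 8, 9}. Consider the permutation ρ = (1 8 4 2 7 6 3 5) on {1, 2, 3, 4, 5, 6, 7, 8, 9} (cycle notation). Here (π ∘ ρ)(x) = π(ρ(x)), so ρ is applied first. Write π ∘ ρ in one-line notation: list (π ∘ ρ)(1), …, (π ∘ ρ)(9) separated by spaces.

Chase each element through ρ then π: 1 → 8 → 9; 2 → 7 → 5; 3 → 5 → 6; 4 → 2 → 1; 5 → 1 → 4; 6 → 3 → 2; 7 → 6 → 8; 8 → 4 → 3; 9 → 9 → 7.
Collecting the images, π ∘ ρ = [9 5 6 1 4 2 8 3 7].

9 5 6 1 4 2 8 3 7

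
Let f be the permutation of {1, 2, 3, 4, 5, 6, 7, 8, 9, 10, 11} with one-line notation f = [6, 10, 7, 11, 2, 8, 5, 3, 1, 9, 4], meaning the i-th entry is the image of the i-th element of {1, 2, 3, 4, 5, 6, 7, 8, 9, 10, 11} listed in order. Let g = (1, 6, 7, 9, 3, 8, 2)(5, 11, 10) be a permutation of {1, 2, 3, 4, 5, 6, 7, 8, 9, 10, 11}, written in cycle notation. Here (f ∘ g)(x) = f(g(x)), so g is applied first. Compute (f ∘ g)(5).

g(5) = 11, then f(11) = 4; composing gives (f ∘ g)(5) = 4.

4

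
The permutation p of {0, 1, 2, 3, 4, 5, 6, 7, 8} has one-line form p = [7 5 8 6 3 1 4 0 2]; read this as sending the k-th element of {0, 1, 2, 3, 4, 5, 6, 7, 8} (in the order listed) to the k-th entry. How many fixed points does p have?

No element satisfies p(x) = x, so there are 0 fixed points.

0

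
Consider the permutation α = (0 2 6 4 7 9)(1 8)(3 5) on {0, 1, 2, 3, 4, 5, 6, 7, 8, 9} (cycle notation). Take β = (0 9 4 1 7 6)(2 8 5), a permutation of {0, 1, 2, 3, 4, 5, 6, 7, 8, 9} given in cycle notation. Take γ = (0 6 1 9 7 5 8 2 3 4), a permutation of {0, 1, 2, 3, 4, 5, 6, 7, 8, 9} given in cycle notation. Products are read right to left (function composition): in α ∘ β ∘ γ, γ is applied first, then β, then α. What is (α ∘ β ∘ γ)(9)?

4

Apply the permutations in order: γ(9) = 7, then β(7) = 6, then α(6) = 4. So (α ∘ β ∘ γ)(9) = 4.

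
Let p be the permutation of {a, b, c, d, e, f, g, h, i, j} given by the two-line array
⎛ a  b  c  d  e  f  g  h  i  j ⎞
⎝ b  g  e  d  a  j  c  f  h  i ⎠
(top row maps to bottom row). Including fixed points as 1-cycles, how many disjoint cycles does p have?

The cycle decomposition is (a, b, g, c, e)(d)(f, j, i, h), which has 3 cycles (counting 1-cycles).

3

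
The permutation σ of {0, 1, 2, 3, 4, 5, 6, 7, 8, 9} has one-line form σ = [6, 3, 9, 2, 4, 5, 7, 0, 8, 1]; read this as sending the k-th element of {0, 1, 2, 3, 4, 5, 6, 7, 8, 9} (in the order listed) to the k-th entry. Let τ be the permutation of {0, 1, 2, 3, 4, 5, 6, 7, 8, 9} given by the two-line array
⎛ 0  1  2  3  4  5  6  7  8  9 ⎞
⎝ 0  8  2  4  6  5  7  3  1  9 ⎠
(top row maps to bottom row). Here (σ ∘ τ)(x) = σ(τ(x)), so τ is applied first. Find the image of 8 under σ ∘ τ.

3

(σ ∘ τ)(8) = σ(τ(8)). τ(8) = 1, then σ(1) = 3. So (σ ∘ τ)(8) = 3.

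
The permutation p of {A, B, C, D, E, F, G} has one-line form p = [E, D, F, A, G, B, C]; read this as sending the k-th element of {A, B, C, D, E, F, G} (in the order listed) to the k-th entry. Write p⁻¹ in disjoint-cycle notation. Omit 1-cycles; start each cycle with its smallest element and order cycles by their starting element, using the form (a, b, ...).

(A, D, B, F, C, G, E)

The cycle decomposition of p is (A, E, G, C, F, B, D).
Reversing each cycle (and rotating so the smallest element leads) gives p⁻¹ = (A, D, B, F, C, G, E).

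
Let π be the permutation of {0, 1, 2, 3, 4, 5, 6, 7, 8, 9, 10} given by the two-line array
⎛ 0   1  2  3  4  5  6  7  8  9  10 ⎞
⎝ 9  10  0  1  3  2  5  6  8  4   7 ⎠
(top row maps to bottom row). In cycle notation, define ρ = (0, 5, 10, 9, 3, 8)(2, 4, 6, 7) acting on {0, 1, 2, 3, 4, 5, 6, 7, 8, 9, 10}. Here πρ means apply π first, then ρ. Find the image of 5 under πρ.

(πρ)(5) = ρ(π(5)). π(5) = 2, then ρ(2) = 4. So (πρ)(5) = 4.

4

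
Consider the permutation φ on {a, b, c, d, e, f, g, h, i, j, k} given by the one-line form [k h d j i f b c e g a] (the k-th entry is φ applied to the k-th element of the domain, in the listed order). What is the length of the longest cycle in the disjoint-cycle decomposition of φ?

6

Decomposing into disjoint cycles gives (a k)(b h c d j g)(e i); the longest has length 6.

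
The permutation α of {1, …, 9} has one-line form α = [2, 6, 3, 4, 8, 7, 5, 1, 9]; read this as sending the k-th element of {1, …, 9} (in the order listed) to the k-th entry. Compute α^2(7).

Tracing 7 → 5 → … returns to 7 after 6 steps, so 7 lies in a 6-cycle (1 2 6 7 5 8).
Advancing 2 steps from 7: 7 → 5 → 8.

8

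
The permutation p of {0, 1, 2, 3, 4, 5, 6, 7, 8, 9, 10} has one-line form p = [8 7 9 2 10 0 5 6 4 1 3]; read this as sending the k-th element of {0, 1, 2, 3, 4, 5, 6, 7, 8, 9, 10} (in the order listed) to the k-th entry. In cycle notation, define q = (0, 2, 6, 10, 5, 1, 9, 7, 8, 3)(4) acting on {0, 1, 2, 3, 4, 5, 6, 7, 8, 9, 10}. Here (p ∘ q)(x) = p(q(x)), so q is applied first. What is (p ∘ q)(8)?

(p ∘ q)(8) = p(q(8)). q(8) = 3, then p(3) = 2. So (p ∘ q)(8) = 2.

2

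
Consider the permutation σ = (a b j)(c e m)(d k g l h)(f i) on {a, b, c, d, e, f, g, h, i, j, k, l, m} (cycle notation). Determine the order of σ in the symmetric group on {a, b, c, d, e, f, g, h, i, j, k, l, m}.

30

The cycle type of σ is (5, 3, 3, 2).
Since disjoint cycles commute, ord(σ) = lcm(5, 3, 3, 2) = 30.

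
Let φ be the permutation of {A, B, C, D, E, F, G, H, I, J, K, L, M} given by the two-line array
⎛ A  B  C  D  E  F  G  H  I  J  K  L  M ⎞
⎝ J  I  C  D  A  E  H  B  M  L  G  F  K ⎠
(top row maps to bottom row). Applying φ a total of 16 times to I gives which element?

H

Tracing I → M → … returns to I after 6 steps, so I lies in a 6-cycle (B I M K G H).
Since the cycle has length 6, φ^16 acts on it the same as φ^4 (16 mod 6 = 4).
Advancing 4 steps from I: I → M → K → G → H.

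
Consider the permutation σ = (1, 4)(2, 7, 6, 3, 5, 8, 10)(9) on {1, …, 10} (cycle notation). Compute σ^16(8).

2

8 lies in the 7-cycle (2, 7, 6, 3, 5, 8, 10).
Powers repeat with period 7 on this cycle, and 16 mod 7 = 2, so σ^16(8) = σ^2(8).
Stepping 2 places around the cycle: 8 → 10 → 2.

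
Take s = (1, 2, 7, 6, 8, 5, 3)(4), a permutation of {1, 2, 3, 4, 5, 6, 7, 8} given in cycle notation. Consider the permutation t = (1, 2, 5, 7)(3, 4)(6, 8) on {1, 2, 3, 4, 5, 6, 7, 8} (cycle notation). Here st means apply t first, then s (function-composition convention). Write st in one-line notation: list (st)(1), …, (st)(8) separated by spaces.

7 3 4 1 6 5 2 8

For each element, apply t then s: 1 → 2 → 7; 2 → 5 → 3; 3 → 4 → 4; 4 → 3 → 1; 5 → 7 → 6; 6 → 8 → 5; 7 → 1 → 2; 8 → 6 → 8.
So st in one-line form is 7 3 4 1 6 5 2 8.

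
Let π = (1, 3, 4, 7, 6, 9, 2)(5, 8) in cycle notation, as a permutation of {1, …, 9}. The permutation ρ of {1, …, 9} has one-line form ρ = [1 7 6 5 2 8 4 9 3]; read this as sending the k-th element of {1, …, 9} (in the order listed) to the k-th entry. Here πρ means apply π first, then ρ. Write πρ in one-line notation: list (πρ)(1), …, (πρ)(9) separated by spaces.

Chase each element through π then ρ: 1 → 3 → 6; 2 → 1 → 1; 3 → 4 → 5; 4 → 7 → 4; 5 → 8 → 9; 6 → 9 → 3; 7 → 6 → 8; 8 → 5 → 2; 9 → 2 → 7.
Collecting the images, πρ = [6 1 5 4 9 3 8 2 7].

6 1 5 4 9 3 8 2 7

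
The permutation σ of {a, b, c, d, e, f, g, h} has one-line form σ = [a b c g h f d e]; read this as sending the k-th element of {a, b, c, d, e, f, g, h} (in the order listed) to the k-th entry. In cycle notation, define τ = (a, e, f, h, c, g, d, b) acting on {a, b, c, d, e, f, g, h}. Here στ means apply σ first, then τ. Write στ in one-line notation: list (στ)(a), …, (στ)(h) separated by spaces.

e a g d c h b f

(στ)(x) = τ(σ(x)). Computing each image: τ(σ(a)) = τ(a) = e, τ(σ(b)) = τ(b) = a, τ(σ(c)) = τ(c) = g, τ(σ(d)) = τ(g) = d, τ(σ(e)) = τ(h) = c, τ(σ(f)) = τ(f) = h, τ(σ(g)) = τ(d) = b, τ(σ(h)) = τ(e) = f.
Hence στ = [e a g d c h b f].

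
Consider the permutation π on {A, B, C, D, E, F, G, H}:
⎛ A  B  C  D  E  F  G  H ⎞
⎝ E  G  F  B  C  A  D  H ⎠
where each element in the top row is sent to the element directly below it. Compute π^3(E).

Tracing E → C → … returns to E after 4 steps, so E lies in a 4-cycle (A E C F).
Stepping 3 places around the cycle: E → C → F → A.

A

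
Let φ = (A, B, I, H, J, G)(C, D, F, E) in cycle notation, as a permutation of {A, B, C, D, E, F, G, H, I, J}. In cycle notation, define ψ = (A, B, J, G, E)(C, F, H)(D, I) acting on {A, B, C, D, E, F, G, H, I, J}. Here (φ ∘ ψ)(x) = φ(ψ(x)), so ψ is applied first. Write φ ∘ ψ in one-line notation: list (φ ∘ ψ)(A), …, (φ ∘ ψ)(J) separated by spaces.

I G E H B J C D F A

For each element, apply ψ then φ: A → B → I; B → J → G; C → F → E; D → I → H; E → A → B; F → H → J; G → E → C; H → C → D; I → D → F; J → G → A.
Collecting the images, φ ∘ ψ = [I G E H B J C D F A].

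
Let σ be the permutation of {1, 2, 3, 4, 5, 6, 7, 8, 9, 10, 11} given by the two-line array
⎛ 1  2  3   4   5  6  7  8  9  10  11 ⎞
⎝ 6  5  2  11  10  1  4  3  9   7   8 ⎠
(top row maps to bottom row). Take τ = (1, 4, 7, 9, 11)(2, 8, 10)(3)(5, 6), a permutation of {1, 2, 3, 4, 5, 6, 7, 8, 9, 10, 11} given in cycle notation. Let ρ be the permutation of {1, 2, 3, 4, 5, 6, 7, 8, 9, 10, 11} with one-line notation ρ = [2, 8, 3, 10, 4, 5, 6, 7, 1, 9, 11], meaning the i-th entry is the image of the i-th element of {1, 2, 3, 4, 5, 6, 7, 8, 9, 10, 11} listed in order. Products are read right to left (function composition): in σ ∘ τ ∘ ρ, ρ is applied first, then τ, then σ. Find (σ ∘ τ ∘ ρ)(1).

3

Apply the permutations in order: ρ(1) = 2, then τ(2) = 8, then σ(8) = 3. So (σ ∘ τ ∘ ρ)(1) = 3.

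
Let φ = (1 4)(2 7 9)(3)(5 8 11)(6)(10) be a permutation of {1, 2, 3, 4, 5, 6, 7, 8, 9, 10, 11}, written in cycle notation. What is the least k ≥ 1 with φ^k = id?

6

The cycle type of φ is (3, 3, 2, 1, 1, 1).
Since disjoint cycles commute, ord(φ) = lcm(3, 3, 2) = 6.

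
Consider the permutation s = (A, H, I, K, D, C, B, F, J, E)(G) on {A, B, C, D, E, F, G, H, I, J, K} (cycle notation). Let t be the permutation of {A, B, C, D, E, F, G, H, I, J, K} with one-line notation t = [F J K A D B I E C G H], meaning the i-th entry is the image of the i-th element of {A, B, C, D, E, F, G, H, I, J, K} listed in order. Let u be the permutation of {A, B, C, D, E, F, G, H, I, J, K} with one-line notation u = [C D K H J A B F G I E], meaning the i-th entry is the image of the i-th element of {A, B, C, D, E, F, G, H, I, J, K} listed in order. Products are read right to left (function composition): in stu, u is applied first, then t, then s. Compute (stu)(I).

Chase I: u(I) = G; t(G) = I; s(I) = K. Hence (stu)(I) = K.

K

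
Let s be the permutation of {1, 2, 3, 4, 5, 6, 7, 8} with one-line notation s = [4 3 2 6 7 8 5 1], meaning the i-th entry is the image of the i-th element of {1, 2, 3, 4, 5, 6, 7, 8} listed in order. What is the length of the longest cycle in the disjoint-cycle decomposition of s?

Decomposing into disjoint cycles gives (1, 4, 6, 8)(2, 3)(5, 7); the longest has length 4.

4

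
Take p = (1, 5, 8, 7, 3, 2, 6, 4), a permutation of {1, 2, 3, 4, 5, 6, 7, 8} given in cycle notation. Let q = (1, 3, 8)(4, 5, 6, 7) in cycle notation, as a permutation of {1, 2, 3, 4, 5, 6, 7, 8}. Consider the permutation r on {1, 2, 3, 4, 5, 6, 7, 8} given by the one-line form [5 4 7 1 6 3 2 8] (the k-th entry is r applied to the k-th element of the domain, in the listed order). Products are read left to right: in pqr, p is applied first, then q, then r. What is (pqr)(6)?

6

Chase 6: p(6) = 4; q(4) = 5; r(5) = 6. Hence (pqr)(6) = 6.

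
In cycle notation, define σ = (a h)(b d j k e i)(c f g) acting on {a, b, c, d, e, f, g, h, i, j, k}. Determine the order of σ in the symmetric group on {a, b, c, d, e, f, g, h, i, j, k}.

The disjoint cycles have lengths 6, 3, 2.
Since disjoint cycles commute, ord(σ) = lcm(6, 3, 2) = 6.

6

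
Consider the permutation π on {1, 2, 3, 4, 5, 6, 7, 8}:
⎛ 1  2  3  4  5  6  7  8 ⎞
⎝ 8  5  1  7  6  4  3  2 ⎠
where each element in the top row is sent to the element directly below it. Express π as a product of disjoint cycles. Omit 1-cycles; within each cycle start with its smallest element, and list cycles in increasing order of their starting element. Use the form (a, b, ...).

From 1: 1 → 8 → 2 → 5 → 6 → 4 → 7 → 3 → 1, closing the cycle (1, 8, 2, 5, 6, 4, 7, 3).
Continuing from each remaining unvisited element yields (1, 8, 2, 5, 6, 4, 7, 3).

(1, 8, 2, 5, 6, 4, 7, 3)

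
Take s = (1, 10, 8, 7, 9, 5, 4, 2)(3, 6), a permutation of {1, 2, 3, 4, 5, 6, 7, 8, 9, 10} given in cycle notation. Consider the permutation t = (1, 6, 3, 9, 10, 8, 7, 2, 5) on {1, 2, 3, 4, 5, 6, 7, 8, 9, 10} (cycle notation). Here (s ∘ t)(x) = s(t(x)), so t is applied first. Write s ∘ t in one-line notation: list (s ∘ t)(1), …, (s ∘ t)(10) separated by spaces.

3 4 5 2 10 6 1 9 8 7

(s ∘ t)(x) = s(t(x)). Computing each image: s(t(1)) = s(6) = 3, s(t(2)) = s(5) = 4, s(t(3)) = s(9) = 5, s(t(4)) = s(4) = 2, s(t(5)) = s(1) = 10, s(t(6)) = s(3) = 6, s(t(7)) = s(2) = 1, s(t(8)) = s(7) = 9, s(t(9)) = s(10) = 8, s(t(10)) = s(8) = 7.
Hence s ∘ t = [3 4 5 2 10 6 1 9 8 7].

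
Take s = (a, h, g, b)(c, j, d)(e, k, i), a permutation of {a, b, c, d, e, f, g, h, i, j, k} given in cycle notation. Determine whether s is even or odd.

The cycle lengths are 4, 3, 3, 1.
A cycle of length ℓ contributes ℓ−1 transpositions, so s is a product of 3 + 2 + 2 = 7 transpositions — odd.

odd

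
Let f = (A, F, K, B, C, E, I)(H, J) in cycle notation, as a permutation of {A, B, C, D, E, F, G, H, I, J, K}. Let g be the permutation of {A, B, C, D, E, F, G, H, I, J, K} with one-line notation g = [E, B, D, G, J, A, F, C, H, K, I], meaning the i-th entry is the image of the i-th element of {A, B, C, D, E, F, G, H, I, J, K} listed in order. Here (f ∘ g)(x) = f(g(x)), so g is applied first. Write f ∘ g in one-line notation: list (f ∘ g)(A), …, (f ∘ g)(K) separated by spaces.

For each element, apply g then f: A → E → I; B → B → C; C → D → D; D → G → G; E → J → H; F → A → F; G → F → K; H → C → E; I → H → J; J → K → B; K → I → A.
So f ∘ g in one-line form is I C D G H F K E J B A.

I C D G H F K E J B A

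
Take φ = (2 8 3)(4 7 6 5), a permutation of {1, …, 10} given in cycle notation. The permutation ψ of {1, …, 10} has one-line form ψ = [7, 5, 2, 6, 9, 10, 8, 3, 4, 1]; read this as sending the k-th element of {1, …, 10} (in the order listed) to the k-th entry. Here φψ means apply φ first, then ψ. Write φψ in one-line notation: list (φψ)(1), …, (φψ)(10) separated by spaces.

7 3 5 8 6 9 10 2 4 1

(φψ)(x) = ψ(φ(x)). Computing each image: ψ(φ(1)) = ψ(1) = 7, ψ(φ(2)) = ψ(8) = 3, ψ(φ(3)) = ψ(2) = 5, ψ(φ(4)) = ψ(7) = 8, ψ(φ(5)) = ψ(4) = 6, ψ(φ(6)) = ψ(5) = 9, ψ(φ(7)) = ψ(6) = 10, ψ(φ(8)) = ψ(3) = 2, ψ(φ(9)) = ψ(9) = 4, ψ(φ(10)) = ψ(10) = 1.
Hence φψ = [7 3 5 8 6 9 10 2 4 1].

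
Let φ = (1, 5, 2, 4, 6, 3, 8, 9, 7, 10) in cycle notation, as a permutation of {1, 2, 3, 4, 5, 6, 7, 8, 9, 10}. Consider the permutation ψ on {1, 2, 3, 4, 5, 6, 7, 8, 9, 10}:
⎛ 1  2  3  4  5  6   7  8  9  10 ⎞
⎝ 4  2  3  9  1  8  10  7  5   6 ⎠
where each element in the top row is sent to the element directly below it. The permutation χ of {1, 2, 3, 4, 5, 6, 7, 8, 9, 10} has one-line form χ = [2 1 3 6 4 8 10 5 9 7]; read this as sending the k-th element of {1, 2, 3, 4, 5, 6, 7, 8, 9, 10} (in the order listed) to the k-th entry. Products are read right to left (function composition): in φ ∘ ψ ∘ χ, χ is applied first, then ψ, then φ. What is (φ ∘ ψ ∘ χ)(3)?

8

Apply the permutations in order: χ(3) = 3, then ψ(3) = 3, then φ(3) = 8. So (φ ∘ ψ ∘ χ)(3) = 8.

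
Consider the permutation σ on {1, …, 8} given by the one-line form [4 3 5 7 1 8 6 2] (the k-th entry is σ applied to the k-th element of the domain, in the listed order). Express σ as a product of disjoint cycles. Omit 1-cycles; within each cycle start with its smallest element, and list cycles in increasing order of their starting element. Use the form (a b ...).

Iterating σ from 1 gives 1 → 4 → 7 → 6 → 8 → 2 → 3 → 5 → 1; that is the 8-cycle (1 4 7 6 8 2 3 5).
Continuing from each remaining unvisited element yields (1 4 7 6 8 2 3 5).

(1 4 7 6 8 2 3 5)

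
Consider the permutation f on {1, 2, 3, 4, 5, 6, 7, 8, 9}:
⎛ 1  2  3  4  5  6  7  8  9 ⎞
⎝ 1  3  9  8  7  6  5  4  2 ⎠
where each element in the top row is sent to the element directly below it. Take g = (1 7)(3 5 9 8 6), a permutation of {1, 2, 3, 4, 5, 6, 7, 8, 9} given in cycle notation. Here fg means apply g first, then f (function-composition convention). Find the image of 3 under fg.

7

First apply g: g(3) = 5, then f(5) = 7. Thus (fg)(3) = 7.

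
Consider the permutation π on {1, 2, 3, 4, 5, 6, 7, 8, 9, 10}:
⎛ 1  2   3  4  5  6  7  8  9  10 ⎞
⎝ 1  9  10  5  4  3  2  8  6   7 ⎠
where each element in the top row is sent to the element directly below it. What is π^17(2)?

7

Tracing 2 → 9 → … returns to 2 after 6 steps, so 2 lies in a 6-cycle (2 9 6 3 10 7).
Powers repeat with period 6 on this cycle, and 17 mod 6 = 5, so π^17(2) = π^5(2).
Stepping 5 places around the cycle: 2 → 9 → 6 → 3 → 10 → 7.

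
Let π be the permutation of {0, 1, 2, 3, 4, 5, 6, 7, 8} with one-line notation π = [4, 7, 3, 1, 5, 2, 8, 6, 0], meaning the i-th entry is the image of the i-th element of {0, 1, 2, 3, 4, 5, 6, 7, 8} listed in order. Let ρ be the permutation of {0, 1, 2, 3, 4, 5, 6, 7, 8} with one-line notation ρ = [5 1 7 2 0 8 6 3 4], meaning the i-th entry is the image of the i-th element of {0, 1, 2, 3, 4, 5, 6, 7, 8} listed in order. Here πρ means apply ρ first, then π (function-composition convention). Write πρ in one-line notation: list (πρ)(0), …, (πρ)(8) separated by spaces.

2 7 6 3 4 0 8 1 5

For each element, apply ρ then π: 0 → 5 → 2; 1 → 1 → 7; 2 → 7 → 6; 3 → 2 → 3; 4 → 0 → 4; 5 → 8 → 0; 6 → 6 → 8; 7 → 3 → 1; 8 → 4 → 5.
So πρ in one-line form is 2 7 6 3 4 0 8 1 5.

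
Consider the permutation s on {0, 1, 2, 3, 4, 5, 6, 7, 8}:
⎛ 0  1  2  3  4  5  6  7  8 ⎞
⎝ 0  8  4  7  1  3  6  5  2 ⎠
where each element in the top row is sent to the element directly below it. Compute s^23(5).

7

Tracing 5 → 3 → … returns to 5 after 3 steps, so 5 lies in a 3-cycle (3, 7, 5).
Since the cycle has length 3, s^23 acts on it the same as s^2 (23 mod 3 = 2).
Advancing 2 steps from 5: 5 → 3 → 7.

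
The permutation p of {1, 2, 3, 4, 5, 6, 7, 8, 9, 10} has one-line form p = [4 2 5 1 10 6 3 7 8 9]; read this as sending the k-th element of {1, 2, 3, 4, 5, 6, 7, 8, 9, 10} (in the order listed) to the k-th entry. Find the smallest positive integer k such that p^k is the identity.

6

Decomposing into disjoint cycles gives cycle lengths 6, 2, 1, 1.
The order of p is the least common multiple of its cycle lengths: lcm(6, 2) = 6.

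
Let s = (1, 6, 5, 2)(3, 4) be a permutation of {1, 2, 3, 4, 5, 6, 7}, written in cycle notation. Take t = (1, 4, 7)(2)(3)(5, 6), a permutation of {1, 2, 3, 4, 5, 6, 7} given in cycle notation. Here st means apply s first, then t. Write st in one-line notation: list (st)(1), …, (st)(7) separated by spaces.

For each element, apply s then t: 1 → 6 → 5; 2 → 1 → 4; 3 → 4 → 7; 4 → 3 → 3; 5 → 2 → 2; 6 → 5 → 6; 7 → 7 → 1.
So st in one-line form is 5 4 7 3 2 6 1.

5 4 7 3 2 6 1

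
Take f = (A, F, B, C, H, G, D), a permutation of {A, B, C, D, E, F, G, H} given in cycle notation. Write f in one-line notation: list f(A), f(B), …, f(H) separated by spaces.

Reading each image from the cycles: A↦F, B↦C, C↦H, D↦A, E↦E, F↦B, G↦D, H↦G.
Listing these in domain order gives F C H A E B D G.

F C H A E B D G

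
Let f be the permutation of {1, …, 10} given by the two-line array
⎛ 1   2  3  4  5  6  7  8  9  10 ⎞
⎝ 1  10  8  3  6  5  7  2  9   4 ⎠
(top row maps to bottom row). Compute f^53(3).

Tracing 3 → 8 → … returns to 3 after 5 steps, so 3 lies in a 5-cycle (2 10 4 3 8).
Since the cycle has length 5, f^53 acts on it the same as f^3 (53 mod 5 = 3).
Stepping 3 places around the cycle: 3 → 8 → 2 → 10.

10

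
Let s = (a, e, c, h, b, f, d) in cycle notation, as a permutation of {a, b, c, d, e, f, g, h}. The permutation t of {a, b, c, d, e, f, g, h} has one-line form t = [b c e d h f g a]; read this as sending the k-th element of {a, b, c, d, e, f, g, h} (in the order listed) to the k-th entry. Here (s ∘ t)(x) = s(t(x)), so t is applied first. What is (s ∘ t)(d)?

First apply t: t(d) = d, then s(d) = a. Thus (s ∘ t)(d) = a.

a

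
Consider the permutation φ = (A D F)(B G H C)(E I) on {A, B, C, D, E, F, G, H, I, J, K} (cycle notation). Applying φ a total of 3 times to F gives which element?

F

F lies in the 3-cycle (A D F).
Powers repeat with period 3 on this cycle, and 3 mod 3 = 0, so φ^3(F) = φ^0(F).
So φ^3(F) = F.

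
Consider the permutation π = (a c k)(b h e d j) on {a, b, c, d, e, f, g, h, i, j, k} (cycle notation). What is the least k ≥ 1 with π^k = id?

15

The cycle type of π is (5, 3, 1, 1, 1).
Since disjoint cycles commute, ord(π) = lcm(5, 3) = 15.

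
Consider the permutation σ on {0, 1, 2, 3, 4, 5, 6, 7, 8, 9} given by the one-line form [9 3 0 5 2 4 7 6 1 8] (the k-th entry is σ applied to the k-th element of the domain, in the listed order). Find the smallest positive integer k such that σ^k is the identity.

8

Decomposing into disjoint cycles gives cycle lengths 8, 2.
The order of σ is the least common multiple of its cycle lengths: lcm(8, 2) = 8.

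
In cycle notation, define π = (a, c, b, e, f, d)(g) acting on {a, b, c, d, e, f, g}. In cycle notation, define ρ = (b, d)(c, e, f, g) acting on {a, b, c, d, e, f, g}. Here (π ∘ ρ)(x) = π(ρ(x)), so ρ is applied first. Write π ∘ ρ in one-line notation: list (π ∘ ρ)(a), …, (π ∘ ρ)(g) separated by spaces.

(π ∘ ρ)(x) = π(ρ(x)). Computing each image: π(ρ(a)) = π(a) = c, π(ρ(b)) = π(d) = a, π(ρ(c)) = π(e) = f, π(ρ(d)) = π(b) = e, π(ρ(e)) = π(f) = d, π(ρ(f)) = π(g) = g, π(ρ(g)) = π(c) = b.
Hence π ∘ ρ = [c a f e d g b].

c a f e d g b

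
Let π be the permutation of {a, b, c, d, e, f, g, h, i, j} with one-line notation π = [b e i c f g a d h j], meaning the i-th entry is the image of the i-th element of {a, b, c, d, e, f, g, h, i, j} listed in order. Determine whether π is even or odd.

In disjoint-cycle form the cycle lengths are 5, 4, 1.
A cycle of length ℓ contributes ℓ−1 transpositions, so π is a product of 4 + 3 = 7 transpositions — odd.

odd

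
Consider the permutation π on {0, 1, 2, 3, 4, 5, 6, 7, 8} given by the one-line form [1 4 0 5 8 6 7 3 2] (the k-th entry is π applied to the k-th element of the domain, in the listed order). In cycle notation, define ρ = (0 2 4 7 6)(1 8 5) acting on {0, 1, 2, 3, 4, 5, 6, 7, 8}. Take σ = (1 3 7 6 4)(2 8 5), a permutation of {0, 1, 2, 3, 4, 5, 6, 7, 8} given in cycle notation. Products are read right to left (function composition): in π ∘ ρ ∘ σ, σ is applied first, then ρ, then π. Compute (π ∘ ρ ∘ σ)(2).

(π ∘ ρ ∘ σ)(2) = π(ρ(σ(2))). σ(2) = 8, then ρ(8) = 5, then π(5) = 6, so the result is 6.

6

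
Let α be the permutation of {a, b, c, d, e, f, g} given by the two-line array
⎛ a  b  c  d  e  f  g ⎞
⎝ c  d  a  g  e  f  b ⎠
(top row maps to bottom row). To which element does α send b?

d

The entry below b in the array is d, so α(b) = d.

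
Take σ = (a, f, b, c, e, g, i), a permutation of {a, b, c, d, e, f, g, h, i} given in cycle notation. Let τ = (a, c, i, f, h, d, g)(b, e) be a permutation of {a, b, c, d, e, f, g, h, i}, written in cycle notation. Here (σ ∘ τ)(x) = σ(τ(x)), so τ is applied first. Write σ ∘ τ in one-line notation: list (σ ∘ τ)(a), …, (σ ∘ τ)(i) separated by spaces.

For each element, apply τ then σ: a → c → e; b → e → g; c → i → a; d → g → i; e → b → c; f → h → h; g → a → f; h → d → d; i → f → b.
So σ ∘ τ in one-line form is e g a i c h f d b.

e g a i c h f d b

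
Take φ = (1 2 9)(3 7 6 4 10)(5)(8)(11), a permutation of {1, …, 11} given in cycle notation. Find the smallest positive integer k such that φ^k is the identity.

The disjoint cycles have lengths 5, 3, 1, 1, 1.
The order is lcm(5, 3) = 15.

15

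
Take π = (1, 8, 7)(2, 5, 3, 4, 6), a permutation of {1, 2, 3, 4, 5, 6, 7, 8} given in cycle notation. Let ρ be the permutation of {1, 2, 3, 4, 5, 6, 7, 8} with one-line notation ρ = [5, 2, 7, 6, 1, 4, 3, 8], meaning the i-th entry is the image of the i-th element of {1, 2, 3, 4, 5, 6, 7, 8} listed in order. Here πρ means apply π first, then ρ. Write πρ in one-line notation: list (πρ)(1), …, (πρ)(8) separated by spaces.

For each element, apply π then ρ: 1 → 8 → 8; 2 → 5 → 1; 3 → 4 → 6; 4 → 6 → 4; 5 → 3 → 7; 6 → 2 → 2; 7 → 1 → 5; 8 → 7 → 3.
So πρ in one-line form is 8 1 6 4 7 2 5 3.

8 1 6 4 7 2 5 3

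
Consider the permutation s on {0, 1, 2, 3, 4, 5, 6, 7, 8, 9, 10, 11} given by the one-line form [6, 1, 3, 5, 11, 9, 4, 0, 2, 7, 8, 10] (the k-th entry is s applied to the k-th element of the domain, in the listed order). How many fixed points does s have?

1

The fixed points (elements with s(x) = x) are {1}, so there is 1.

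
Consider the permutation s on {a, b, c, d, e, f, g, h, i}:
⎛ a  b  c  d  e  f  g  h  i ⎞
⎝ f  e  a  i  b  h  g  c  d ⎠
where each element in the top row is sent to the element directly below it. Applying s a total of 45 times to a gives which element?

f

Tracing a → f → … returns to a after 4 steps, so a lies in a 4-cycle (a, f, h, c).
Since the cycle has length 4, s^45 acts on it the same as s^1 (45 mod 4 = 1).
Stepping 1 place around the cycle: a → f.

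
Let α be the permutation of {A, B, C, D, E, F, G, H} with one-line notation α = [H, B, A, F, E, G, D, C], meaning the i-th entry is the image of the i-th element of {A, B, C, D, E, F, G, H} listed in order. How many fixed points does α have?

2

The fixed points (elements with α(x) = x) are {B, E}, so there are 2.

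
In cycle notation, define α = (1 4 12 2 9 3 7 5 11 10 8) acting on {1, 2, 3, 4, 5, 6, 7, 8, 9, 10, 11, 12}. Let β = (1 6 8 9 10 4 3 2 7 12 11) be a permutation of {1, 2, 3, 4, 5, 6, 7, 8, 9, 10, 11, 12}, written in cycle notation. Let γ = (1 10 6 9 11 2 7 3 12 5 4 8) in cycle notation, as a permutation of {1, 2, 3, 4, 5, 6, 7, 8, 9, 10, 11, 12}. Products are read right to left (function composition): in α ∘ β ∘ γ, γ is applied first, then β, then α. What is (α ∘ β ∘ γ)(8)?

(α ∘ β ∘ γ)(8) = α(β(γ(8))). γ(8) = 1, then β(1) = 6, then α(6) = 6, so the result is 6.

6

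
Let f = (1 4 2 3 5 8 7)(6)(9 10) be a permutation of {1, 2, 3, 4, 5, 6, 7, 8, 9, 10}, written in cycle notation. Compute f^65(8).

1

8 lies in the 7-cycle (1 4 2 3 5 8 7).
On a 7-cycle, f^7 is the identity, so f^65 = f^2 there (65 ≡ 2 mod 7).
Stepping 2 places around the cycle: 8 → 7 → 1.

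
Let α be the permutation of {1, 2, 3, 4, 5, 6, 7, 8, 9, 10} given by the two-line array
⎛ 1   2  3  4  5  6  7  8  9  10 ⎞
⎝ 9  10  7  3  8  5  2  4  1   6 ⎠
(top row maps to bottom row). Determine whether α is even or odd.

even

In disjoint-cycle form the cycle lengths are 8, 2.
A cycle of length ℓ contributes ℓ−1 transpositions, so α is a product of 7 + 1 = 8 transpositions — even.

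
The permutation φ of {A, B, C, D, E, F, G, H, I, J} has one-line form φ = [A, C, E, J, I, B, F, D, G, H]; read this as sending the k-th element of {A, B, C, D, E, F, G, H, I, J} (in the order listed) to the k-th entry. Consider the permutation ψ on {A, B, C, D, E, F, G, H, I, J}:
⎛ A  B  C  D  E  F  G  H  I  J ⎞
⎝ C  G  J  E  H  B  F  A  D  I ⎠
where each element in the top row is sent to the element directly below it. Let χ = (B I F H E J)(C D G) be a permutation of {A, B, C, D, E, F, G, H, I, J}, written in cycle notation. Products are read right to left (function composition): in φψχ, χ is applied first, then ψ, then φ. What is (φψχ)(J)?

Chase J: χ(J) = B; ψ(B) = G; φ(G) = F. Hence (φψχ)(J) = F.

F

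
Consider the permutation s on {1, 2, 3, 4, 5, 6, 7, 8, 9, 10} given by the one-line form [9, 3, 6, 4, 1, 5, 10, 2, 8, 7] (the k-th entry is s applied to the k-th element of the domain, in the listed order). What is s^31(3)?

Tracing 3 → 6 → … returns to 3 after 7 steps, so 3 lies in a 7-cycle (1, 9, 8, 2, 3, 6, 5).
On a 7-cycle, s^7 is the identity, so s^31 = s^3 there (31 ≡ 3 mod 7).
Advancing 3 steps from 3: 3 → 6 → 5 → 1.

1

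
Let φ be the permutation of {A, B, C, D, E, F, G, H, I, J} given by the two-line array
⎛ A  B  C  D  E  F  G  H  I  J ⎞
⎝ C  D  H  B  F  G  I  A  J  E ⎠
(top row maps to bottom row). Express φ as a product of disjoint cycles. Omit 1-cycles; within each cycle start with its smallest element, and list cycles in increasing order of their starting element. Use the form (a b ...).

Iterating φ from A gives A → C → H → A; that is the 3-cycle (A C H).
Repeating from the next unused element and collecting all non-trivial cycles gives (A C H)(B D)(E F G I J).

(A C H)(B D)(E F G I J)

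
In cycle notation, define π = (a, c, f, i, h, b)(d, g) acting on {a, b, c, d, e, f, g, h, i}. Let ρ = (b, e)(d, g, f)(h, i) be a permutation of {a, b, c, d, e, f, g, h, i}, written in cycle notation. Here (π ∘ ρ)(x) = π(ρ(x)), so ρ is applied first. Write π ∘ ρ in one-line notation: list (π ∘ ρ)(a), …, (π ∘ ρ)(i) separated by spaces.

c e f d a g i h b

For each element, apply ρ then π: a → a → c; b → e → e; c → c → f; d → g → d; e → b → a; f → d → g; g → f → i; h → i → h; i → h → b.
So π ∘ ρ in one-line form is c e f d a g i h b.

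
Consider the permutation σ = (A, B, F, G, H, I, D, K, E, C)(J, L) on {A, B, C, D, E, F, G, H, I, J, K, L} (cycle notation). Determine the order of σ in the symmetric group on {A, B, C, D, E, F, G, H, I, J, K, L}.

10

The cycle type of σ is (10, 2).
The order of σ is the least common multiple of its cycle lengths: lcm(10, 2) = 10.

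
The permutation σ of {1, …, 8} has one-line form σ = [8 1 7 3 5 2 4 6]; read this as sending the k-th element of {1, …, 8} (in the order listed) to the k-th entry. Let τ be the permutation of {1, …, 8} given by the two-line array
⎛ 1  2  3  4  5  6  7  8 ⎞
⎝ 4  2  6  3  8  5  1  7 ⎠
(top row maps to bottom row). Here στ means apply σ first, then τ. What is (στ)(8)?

5

σ(8) = 6, then τ(6) = 5; composing gives (στ)(8) = 5.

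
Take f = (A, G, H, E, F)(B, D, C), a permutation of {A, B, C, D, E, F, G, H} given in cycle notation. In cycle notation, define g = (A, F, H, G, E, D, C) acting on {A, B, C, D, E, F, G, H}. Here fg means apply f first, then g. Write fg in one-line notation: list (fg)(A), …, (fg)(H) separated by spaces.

(fg)(x) = g(f(x)). Computing each image: g(f(A)) = g(G) = E, g(f(B)) = g(D) = C, g(f(C)) = g(B) = B, g(f(D)) = g(C) = A, g(f(E)) = g(F) = H, g(f(F)) = g(A) = F, g(f(G)) = g(H) = G, g(f(H)) = g(E) = D.
Hence fg = [E C B A H F G D].

E C B A H F G D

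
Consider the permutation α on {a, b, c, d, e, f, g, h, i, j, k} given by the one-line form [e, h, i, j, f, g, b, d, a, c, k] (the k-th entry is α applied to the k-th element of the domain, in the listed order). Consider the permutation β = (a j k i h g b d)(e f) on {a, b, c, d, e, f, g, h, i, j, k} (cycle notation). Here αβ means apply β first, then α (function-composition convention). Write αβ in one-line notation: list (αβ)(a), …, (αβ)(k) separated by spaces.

c j i e g f h b d k a

(αβ)(x) = α(β(x)). Computing each image: α(β(a)) = α(j) = c, α(β(b)) = α(d) = j, α(β(c)) = α(c) = i, α(β(d)) = α(a) = e, α(β(e)) = α(f) = g, α(β(f)) = α(e) = f, α(β(g)) = α(b) = h, α(β(h)) = α(g) = b, α(β(i)) = α(h) = d, α(β(j)) = α(k) = k, α(β(k)) = α(i) = a.
Hence αβ = [c j i e g f h b d k a].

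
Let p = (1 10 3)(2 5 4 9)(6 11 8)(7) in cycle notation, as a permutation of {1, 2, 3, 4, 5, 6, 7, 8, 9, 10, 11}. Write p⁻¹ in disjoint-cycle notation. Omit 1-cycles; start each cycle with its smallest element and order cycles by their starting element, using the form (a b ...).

The inverse reverses each cycle.
Reversing each cycle of p and rotating so the smallest element leads gives (1 3 10)(2 9 4 5)(6 8 11).

(1 3 10)(2 9 4 5)(6 8 11)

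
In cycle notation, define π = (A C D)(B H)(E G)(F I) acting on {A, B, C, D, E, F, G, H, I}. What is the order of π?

6

The cycle type of π is (3, 2, 2, 2).
The order is lcm(3, 2, 2, 2) = 6.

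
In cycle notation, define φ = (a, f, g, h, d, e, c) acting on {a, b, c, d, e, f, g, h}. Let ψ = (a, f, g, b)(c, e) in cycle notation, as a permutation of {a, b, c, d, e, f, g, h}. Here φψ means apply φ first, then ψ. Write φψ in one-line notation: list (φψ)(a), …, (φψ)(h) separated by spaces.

(φψ)(x) = ψ(φ(x)). Computing each image: ψ(φ(a)) = ψ(f) = g, ψ(φ(b)) = ψ(b) = a, ψ(φ(c)) = ψ(a) = f, ψ(φ(d)) = ψ(e) = c, ψ(φ(e)) = ψ(c) = e, ψ(φ(f)) = ψ(g) = b, ψ(φ(g)) = ψ(h) = h, ψ(φ(h)) = ψ(d) = d.
Hence φψ = [g a f c e b h d].

g a f c e b h d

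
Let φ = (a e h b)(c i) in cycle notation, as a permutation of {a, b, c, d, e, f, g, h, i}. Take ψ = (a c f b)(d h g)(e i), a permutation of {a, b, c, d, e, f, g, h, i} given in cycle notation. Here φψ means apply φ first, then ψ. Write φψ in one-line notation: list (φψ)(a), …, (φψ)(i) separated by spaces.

i c e h g b d a f

(φψ)(x) = ψ(φ(x)). Computing each image: ψ(φ(a)) = ψ(e) = i, ψ(φ(b)) = ψ(a) = c, ψ(φ(c)) = ψ(i) = e, ψ(φ(d)) = ψ(d) = h, ψ(φ(e)) = ψ(h) = g, ψ(φ(f)) = ψ(f) = b, ψ(φ(g)) = ψ(g) = d, ψ(φ(h)) = ψ(b) = a, ψ(φ(i)) = ψ(c) = f.
Hence φψ = [i c e h g b d a f].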